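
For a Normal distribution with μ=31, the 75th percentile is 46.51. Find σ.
σ = 22.9952

For X ~ Normal(μ, σ), the p-th percentile satisfies x = μ + z_p × σ,
where z_p = Φ⁻¹(p) is the standard normal quantile.

Step 1: z_{0.75} = Φ⁻¹(0.75) = 0.6745

Step 2: Solve for σ:
46.51 = 31 + 0.6745 × σ
σ = (46.51 - 31) / 0.6745
σ = 15.51 / 0.6745
σ = 22.9952

Verification: μ + z × σ = 31 + 0.6745 × 22.9952 = 46.51 ✓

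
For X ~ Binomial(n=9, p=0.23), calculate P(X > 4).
0.034968

We have X ~ Binomial(n=9, p=0.23).

P(X > 4) = 1 - P(X ≤ 4)
                = 1 - F(4)
                = 1 - 0.965032
                = 0.034968

So there's approximately a 3.5% chance that X exceeds 4.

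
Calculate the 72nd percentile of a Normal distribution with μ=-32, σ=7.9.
-27.3956

We have X ~ Normal(μ=-32, σ=7.9).

We want to find x such that P(X ≤ x) = 0.72.

This is the 72nd percentile, which means 72% of values fall below this point.

Using the inverse CDF (quantile function):
x = F⁻¹(0.72) = -27.3956

Verification: P(X ≤ -27.3956) = 0.72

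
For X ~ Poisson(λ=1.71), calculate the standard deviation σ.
1.3077

We have X ~ Poisson(λ=1.71).

For a Poisson distribution with λ=1.71:
σ = √Var(X) = 1.3077

The standard deviation is the square root of the variance.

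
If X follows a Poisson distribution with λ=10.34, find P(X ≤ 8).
0.295864

We have X ~ Poisson(λ=10.34).

The CDF gives us P(X ≤ k).

Using the CDF:
P(X ≤ 8) = 0.295864

This means there's approximately a 29.6% chance that X is at most 8.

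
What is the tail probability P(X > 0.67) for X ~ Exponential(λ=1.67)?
0.326639

We have X ~ Exponential(λ=1.67).

P(X > 0.67) = 1 - P(X ≤ 0.67)
                = 1 - F(0.67)
                = 1 - 0.673361
                = 0.326639

So there's approximately a 32.7% chance that X exceeds 0.67.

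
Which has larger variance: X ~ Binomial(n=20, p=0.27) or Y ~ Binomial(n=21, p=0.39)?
Y has larger variance (4.9959 > 3.9420)

Compute the variance for each distribution:

X ~ Binomial(n=20, p=0.27):
Var(X) = 3.9420

Y ~ Binomial(n=21, p=0.39):
Var(Y) = 4.9959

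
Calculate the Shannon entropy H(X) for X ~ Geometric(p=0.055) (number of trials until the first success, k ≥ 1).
3.8724 nats

We have X ~ Geometric(p=0.055) (number of trials until the first success, k ≥ 1).

The Shannon entropy measures the uncertainty or information content of the distribution.

For a Geometric distribution with p=0.055 (number of trials until the first success, k ≥ 1):
H(X) = 3.8724 nats

(In bits, this would be 5.5867 bits.)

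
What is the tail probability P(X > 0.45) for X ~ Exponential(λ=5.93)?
0.069356

We have X ~ Exponential(λ=5.93).

P(X > 0.45) = 1 - P(X ≤ 0.45)
                = 1 - F(0.45)
                = 1 - 0.930644
                = 0.069356

So there's approximately a 6.9% chance that X exceeds 0.45.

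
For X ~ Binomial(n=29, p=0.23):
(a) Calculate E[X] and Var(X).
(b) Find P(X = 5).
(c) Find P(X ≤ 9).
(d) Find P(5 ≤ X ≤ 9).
(a) E[X] = 6.6700, Var(X) = 5.1359
(b) P(X = 5) = 0.144234
(c) P(X ≤ 9) = 0.891217
(d) P(5 ≤ X ≤ 9) = 0.721464

We have X ~ Binomial(n=29, p=0.23).

(a) Moments:
E[X] = 6.6700
Var(X) = 5.1359
σ = √Var(X) = 2.2663

(b) Point probability using PMF:
P(X = 5) = 0.144234

(c) Cumulative probability using CDF:
P(X ≤ 9) = F(9) = 0.891217

(d) Range probability:
P(5 ≤ X ≤ 9) = P(X ≤ 9) - P(X ≤ 4)
                   = F(9) - F(4)
                   = 0.891217 - 0.169753
                   = 0.721464

This means approximately 72.1% of outcomes fall in the interval [5, 9].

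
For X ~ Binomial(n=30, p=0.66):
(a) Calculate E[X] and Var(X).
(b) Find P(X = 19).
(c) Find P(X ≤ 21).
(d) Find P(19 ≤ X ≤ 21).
(a) E[X] = 19.8000, Var(X) = 6.7320
(b) P(X = 19) = 0.142894
(c) P(X ≤ 21) = 0.739548
(d) P(19 ≤ X ≤ 21) = 0.436475

We have X ~ Binomial(n=30, p=0.66).

(a) Moments:
E[X] = 19.8000
Var(X) = 6.7320
σ = √Var(X) = 2.5946

(b) Point probability using PMF:
P(X = 19) = 0.142894

(c) Cumulative probability using CDF:
P(X ≤ 21) = F(21) = 0.739548

(d) Range probability:
P(19 ≤ X ≤ 21) = P(X ≤ 21) - P(X ≤ 18)
                   = F(21) - F(18)
                   = 0.739548 - 0.303073
                   = 0.436475

This means approximately 43.6% of outcomes fall in the interval [19, 21].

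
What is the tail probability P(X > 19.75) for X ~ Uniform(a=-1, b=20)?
0.011905

We have X ~ Uniform(a=-1, b=20).

P(X > 19.75) = 1 - P(X ≤ 19.75)
                = 1 - F(19.75)
                = 1 - 0.988095
                = 0.011905

So there's approximately a 1.2% chance that X exceeds 19.75.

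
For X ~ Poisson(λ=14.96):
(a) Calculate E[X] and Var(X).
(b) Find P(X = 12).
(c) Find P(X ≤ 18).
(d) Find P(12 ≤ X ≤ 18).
(a) E[X] = 14.9600, Var(X) = 14.9600
(b) P(X = 12) = 0.083521
(c) P(X ≤ 18) = 0.822285
(d) P(12 ≤ X ≤ 18) = 0.634867

We have X ~ Poisson(λ=14.96).

(a) Moments:
E[X] = 14.9600
Var(X) = 14.9600
σ = √Var(X) = 3.8678

(b) Point probability using PMF:
P(X = 12) = 0.083521

(c) Cumulative probability using CDF:
P(X ≤ 18) = F(18) = 0.822285

(d) Range probability:
P(12 ≤ X ≤ 18) = P(X ≤ 18) - P(X ≤ 11)
                   = F(18) - F(11)
                   = 0.822285 - 0.187417
                   = 0.634867

This means approximately 63.5% of outcomes fall in the interval [12, 18].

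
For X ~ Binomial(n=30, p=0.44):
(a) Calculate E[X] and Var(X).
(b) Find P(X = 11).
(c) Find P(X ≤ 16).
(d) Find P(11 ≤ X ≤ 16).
(a) E[X] = 13.2000, Var(X) = 7.3920
(b) P(X = 11) = 0.107389
(c) P(X ≤ 16) = 0.887219
(d) P(11 ≤ X ≤ 16) = 0.726822

We have X ~ Binomial(n=30, p=0.44).

(a) Moments:
E[X] = 13.2000
Var(X) = 7.3920
σ = √Var(X) = 2.7188

(b) Point probability using PMF:
P(X = 11) = 0.107389

(c) Cumulative probability using CDF:
P(X ≤ 16) = F(16) = 0.887219

(d) Range probability:
P(11 ≤ X ≤ 16) = P(X ≤ 16) - P(X ≤ 10)
                   = F(16) - F(10)
                   = 0.887219 - 0.160397
                   = 0.726822

This means approximately 72.7% of outcomes fall in the interval [11, 16].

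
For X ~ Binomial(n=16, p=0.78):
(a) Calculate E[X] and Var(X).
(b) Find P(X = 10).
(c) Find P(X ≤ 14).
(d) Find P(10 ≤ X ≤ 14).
(a) E[X] = 12.4800, Var(X) = 2.7456
(b) P(X = 10) = 0.075684
(c) P(X ≤ 14) = 0.896513
(d) P(10 ≤ X ≤ 14) = 0.853352

We have X ~ Binomial(n=16, p=0.78).

(a) Moments:
E[X] = 12.4800
Var(X) = 2.7456
σ = √Var(X) = 1.6570

(b) Point probability using PMF:
P(X = 10) = 0.075684

(c) Cumulative probability using CDF:
P(X ≤ 14) = F(14) = 0.896513

(d) Range probability:
P(10 ≤ X ≤ 14) = P(X ≤ 14) - P(X ≤ 9)
                   = F(14) - F(9)
                   = 0.896513 - 0.043160
                   = 0.853352

This means approximately 85.3% of outcomes fall in the interval [10, 14].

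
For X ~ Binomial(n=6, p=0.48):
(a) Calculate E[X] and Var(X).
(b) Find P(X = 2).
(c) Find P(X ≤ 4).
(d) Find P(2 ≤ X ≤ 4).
(a) E[X] = 2.8800, Var(X) = 1.4976
(b) P(X = 2) = 0.252689
(c) P(X ≤ 4) = 0.908271
(d) P(2 ≤ X ≤ 4) = 0.779001

We have X ~ Binomial(n=6, p=0.48).

(a) Moments:
E[X] = 2.8800
Var(X) = 1.4976
σ = √Var(X) = 1.2238

(b) Point probability using PMF:
P(X = 2) = 0.252689

(c) Cumulative probability using CDF:
P(X ≤ 4) = F(4) = 0.908271

(d) Range probability:
P(2 ≤ X ≤ 4) = P(X ≤ 4) - P(X ≤ 1)
                   = F(4) - F(1)
                   = 0.908271 - 0.129269
                   = 0.779001

This means approximately 77.9% of outcomes fall in the interval [2, 4].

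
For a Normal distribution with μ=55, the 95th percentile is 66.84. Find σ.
σ = 7.1982

For X ~ Normal(μ, σ), the p-th percentile satisfies x = μ + z_p × σ,
where z_p = Φ⁻¹(p) is the standard normal quantile.

Step 1: z_{0.95} = Φ⁻¹(0.95) = 1.6449

Step 2: Solve for σ:
66.84 = 55 + 1.6449 × σ
σ = (66.84 - 55) / 1.6449
σ = 11.84 / 1.6449
σ = 7.1982

Verification: μ + z × σ = 55 + 1.6449 × 7.1982 = 66.84 ✓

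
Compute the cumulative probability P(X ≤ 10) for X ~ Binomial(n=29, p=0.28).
0.838049

We have X ~ Binomial(n=29, p=0.28).

The CDF gives us P(X ≤ k).

Using the CDF:
P(X ≤ 10) = 0.838049

This means there's approximately a 83.8% chance that X is at most 10.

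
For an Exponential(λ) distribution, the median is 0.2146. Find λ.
λ = 3.2299

For X ~ Exponential(λ), the CDF is F(x) = 1 - e^(-λx).
The median m satisfies F(m) = 0.5:
1 - e^(-λm) = 0.5
e^(-λm) = 0.5
λm = ln(2)
m = ln(2) / λ

Given m = 0.2146:
λ = ln(2) / 0.2146 = 0.693147 / 0.2146 = 3.2299

Verification: ln(2) / 3.2299 = 0.2146 ✓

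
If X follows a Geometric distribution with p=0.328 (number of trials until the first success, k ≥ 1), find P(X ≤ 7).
0.938115

We have X ~ Geometric(p=0.328) (number of trials until the first success, k ≥ 1).

The CDF gives us P(X ≤ k).

Using the CDF:
P(X ≤ 7) = 0.938115

This means there's approximately a 93.8% chance that X is at most 7.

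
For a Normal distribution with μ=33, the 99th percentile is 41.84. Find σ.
σ = 3.7999

For X ~ Normal(μ, σ), the p-th percentile satisfies x = μ + z_p × σ,
where z_p = Φ⁻¹(p) is the standard normal quantile.

Step 1: z_{0.99} = Φ⁻¹(0.99) = 2.3263

Step 2: Solve for σ:
41.84 = 33 + 2.3263 × σ
σ = (41.84 - 33) / 2.3263
σ = 8.84 / 2.3263
σ = 3.7999

Verification: μ + z × σ = 33 + 2.3263 × 3.7999 = 41.84 ✓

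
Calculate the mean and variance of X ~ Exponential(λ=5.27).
E[X] = 0.1898, Var(X) = 0.0360

We have X ~ Exponential(λ=5.27).

For an Exponential distribution with λ=5.27:

Expected value:
E[X] = 0.1898

Variance:
Var(X) = 0.0360

Standard deviation:
σ = √Var(X) = 0.1898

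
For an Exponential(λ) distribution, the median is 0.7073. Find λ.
λ = 0.9800

For X ~ Exponential(λ), the CDF is F(x) = 1 - e^(-λx).
The median m satisfies F(m) = 0.5:
1 - e^(-λm) = 0.5
e^(-λm) = 0.5
λm = ln(2)
m = ln(2) / λ

Given m = 0.7073:
λ = ln(2) / 0.7073 = 0.693147 / 0.7073 = 0.9800

Verification: ln(2) / 0.9800 = 0.7073 ✓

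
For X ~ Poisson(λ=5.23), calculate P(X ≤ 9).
0.959044

We have X ~ Poisson(λ=5.23).

The CDF gives us P(X ≤ k).

Using the CDF:
P(X ≤ 9) = 0.959044

This means there's approximately a 95.9% chance that X is at most 9.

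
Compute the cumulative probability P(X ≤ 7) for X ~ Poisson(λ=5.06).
0.860287

We have X ~ Poisson(λ=5.06).

The CDF gives us P(X ≤ k).

Using the CDF:
P(X ≤ 7) = 0.860287

This means there's approximately a 86.0% chance that X is at most 7.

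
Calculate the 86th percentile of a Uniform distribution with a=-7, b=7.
5.0400

We have X ~ Uniform(a=-7, b=7).

We want to find x such that P(X ≤ x) = 0.86.

This is the 86th percentile, which means 86% of values fall below this point.

Using the inverse CDF (quantile function):
x = F⁻¹(0.86) = 5.0400

Verification: P(X ≤ 5.0400) = 0.86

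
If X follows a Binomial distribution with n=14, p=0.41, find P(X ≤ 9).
0.978810

We have X ~ Binomial(n=14, p=0.41).

The CDF gives us P(X ≤ k).

Using the CDF:
P(X ≤ 9) = 0.978810

This means there's approximately a 97.9% chance that X is at most 9.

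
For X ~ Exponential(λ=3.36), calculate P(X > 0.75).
0.080460

We have X ~ Exponential(λ=3.36).

P(X > 0.75) = 1 - P(X ≤ 0.75)
                = 1 - F(0.75)
                = 1 - 0.919540
                = 0.080460

So there's approximately a 8.0% chance that X exceeds 0.75.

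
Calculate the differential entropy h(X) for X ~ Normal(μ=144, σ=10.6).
3.7798 nats

We have X ~ Normal(μ=144, σ=10.6).

The differential entropy measures the uncertainty or information content of the distribution.

For a Normal distribution with μ=144, σ=10.6:
h(X) = 3.7798 nats

(In bits, this would be 5.4531 bits.)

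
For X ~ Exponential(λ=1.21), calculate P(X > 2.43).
0.052850

We have X ~ Exponential(λ=1.21).

P(X > 2.43) = 1 - P(X ≤ 2.43)
                = 1 - F(2.43)
                = 1 - 0.947150
                = 0.052850

So there's approximately a 5.3% chance that X exceeds 2.43.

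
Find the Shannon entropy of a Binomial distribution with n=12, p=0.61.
1.9409 nats

We have X ~ Binomial(n=12, p=0.61).

The Shannon entropy measures the uncertainty or information content of the distribution.

For a Binomial distribution with n=12, p=0.61:
H(X) = 1.9409 nats

(In bits, this would be 2.8001 bits.)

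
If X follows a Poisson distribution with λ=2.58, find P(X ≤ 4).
0.880237

We have X ~ Poisson(λ=2.58).

The CDF gives us P(X ≤ k).

Using the CDF:
P(X ≤ 4) = 0.880237

This means there's approximately a 88.0% chance that X is at most 4.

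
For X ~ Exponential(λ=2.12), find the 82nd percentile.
0.8089

We have X ~ Exponential(λ=2.12).

We want to find x such that P(X ≤ x) = 0.82.

This is the 82nd percentile, which means 82% of values fall below this point.

Using the inverse CDF (quantile function):
x = F⁻¹(0.82) = 0.8089

Verification: P(X ≤ 0.8089) = 0.82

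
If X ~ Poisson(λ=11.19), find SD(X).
3.3451

We have X ~ Poisson(λ=11.19).

For a Poisson distribution with λ=11.19:
σ = √Var(X) = 3.3451

The standard deviation is the square root of the variance.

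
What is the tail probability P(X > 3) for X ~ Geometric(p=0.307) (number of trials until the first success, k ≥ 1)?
0.332813

We have X ~ Geometric(p=0.307) (number of trials until the first success, k ≥ 1).

P(X > 3) = 1 - P(X ≤ 3)
                = 1 - F(3)
                = 1 - 0.667187
                = 0.332813

So there's approximately a 33.3% chance that X exceeds 3.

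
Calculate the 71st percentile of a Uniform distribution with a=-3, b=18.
11.9100

We have X ~ Uniform(a=-3, b=18).

We want to find x such that P(X ≤ x) = 0.71.

This is the 71st percentile, which means 71% of values fall below this point.

Using the inverse CDF (quantile function):
x = F⁻¹(0.71) = 11.9100

Verification: P(X ≤ 11.9100) = 0.71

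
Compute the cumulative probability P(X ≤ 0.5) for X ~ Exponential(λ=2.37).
0.694254

We have X ~ Exponential(λ=2.37).

The CDF gives us P(X ≤ k).

Using the CDF:
P(X ≤ 0.5) = 0.694254

This means there's approximately a 69.4% chance that X is at most 0.5.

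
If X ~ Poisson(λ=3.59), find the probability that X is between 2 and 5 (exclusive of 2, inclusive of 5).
0.540971

We have X ~ Poisson(λ=3.59).

To find P(2 < X ≤ 5), we use:
P(2 < X ≤ 5) = P(X ≤ 5) - P(X ≤ 2)
                 = F(5) - F(2)
                 = 0.845493 - 0.304521
                 = 0.540971

So there's approximately a 54.1% chance that X falls in this range.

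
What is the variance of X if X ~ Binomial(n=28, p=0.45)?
6.9300

We have X ~ Binomial(n=28, p=0.45).

For a Binomial distribution with n=28, p=0.45:
Var(X) = 6.9300

The variance measures the spread of the distribution around the mean.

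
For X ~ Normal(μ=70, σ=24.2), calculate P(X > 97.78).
0.125498

We have X ~ Normal(μ=70, σ=24.2).

P(X > 97.78) = 1 - P(X ≤ 97.78)
                = 1 - F(97.78)
                = 1 - 0.874502
                = 0.125498

So there's approximately a 12.5% chance that X exceeds 97.78.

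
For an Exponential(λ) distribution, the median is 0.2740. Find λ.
λ = 2.5297

For X ~ Exponential(λ), the CDF is F(x) = 1 - e^(-λx).
The median m satisfies F(m) = 0.5:
1 - e^(-λm) = 0.5
e^(-λm) = 0.5
λm = ln(2)
m = ln(2) / λ

Given m = 0.2740:
λ = ln(2) / 0.2740 = 0.693147 / 0.2740 = 2.5297

Verification: ln(2) / 2.5297 = 0.2740 ✓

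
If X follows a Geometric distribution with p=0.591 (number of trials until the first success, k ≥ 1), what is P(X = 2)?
0.241719

We have X ~ Geometric(p=0.591) (number of trials until the first success, k ≥ 1).

For a Geometric distribution, the PMF gives us the probability of each outcome.

Using the PMF formula:
P(X = 2) = 0.241719

Rounded to 4 decimal places: 0.2417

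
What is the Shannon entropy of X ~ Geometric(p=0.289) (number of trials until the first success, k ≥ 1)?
2.0805 nats

We have X ~ Geometric(p=0.289) (number of trials until the first success, k ≥ 1).

The Shannon entropy measures the uncertainty or information content of the distribution.

For a Geometric distribution with p=0.289 (number of trials until the first success, k ≥ 1):
H(X) = 2.0805 nats

(In bits, this would be 3.0015 bits.)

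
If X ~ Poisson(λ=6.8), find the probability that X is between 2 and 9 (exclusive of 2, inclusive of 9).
0.815746

We have X ~ Poisson(λ=6.8).

To find P(2 < X ≤ 9), we use:
P(2 < X ≤ 9) = P(X ≤ 9) - P(X ≤ 2)
                 = F(9) - F(2)
                 = 0.850184 - 0.034438
                 = 0.815746

So there's approximately a 81.6% chance that X falls in this range.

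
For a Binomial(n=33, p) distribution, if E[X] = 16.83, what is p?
p = 0.51

For a Binomial(n, p) distribution:
E[X] = n × p

Given n = 33 and E[X] = 16.83:
16.83 = 33 × p
p = 16.83 / 33 = 0.51

Verification: Binomial(33, 0.51) has E[X] = 16.83 ✓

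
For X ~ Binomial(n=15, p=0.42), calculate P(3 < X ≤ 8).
0.806822

We have X ~ Binomial(n=15, p=0.42).

To find P(3 < X ≤ 8), we use:
P(3 < X ≤ 8) = P(X ≤ 8) - P(X ≤ 3)
                 = F(8) - F(3)
                 = 0.874598 - 0.067776
                 = 0.806822

So there's approximately a 80.7% chance that X falls in this range.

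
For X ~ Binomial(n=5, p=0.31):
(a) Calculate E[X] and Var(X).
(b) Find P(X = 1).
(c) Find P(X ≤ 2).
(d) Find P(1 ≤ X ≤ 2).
(a) E[X] = 1.5500, Var(X) = 1.0695
(b) P(X = 1) = 0.351340
(c) P(X ≤ 2) = 0.823441
(d) P(1 ≤ X ≤ 2) = 0.667038

We have X ~ Binomial(n=5, p=0.31).

(a) Moments:
E[X] = 1.5500
Var(X) = 1.0695
σ = √Var(X) = 1.0342

(b) Point probability using PMF:
P(X = 1) = 0.351340

(c) Cumulative probability using CDF:
P(X ≤ 2) = F(2) = 0.823441

(d) Range probability:
P(1 ≤ X ≤ 2) = P(X ≤ 2) - P(X ≤ 0)
                   = F(2) - F(0)
                   = 0.823441 - 0.156403
                   = 0.667038

This means approximately 66.7% of outcomes fall in the interval [1, 2].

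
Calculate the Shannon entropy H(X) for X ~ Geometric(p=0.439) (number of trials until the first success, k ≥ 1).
1.5619 nats

We have X ~ Geometric(p=0.439) (number of trials until the first success, k ≥ 1).

The Shannon entropy measures the uncertainty or information content of the distribution.

For a Geometric distribution with p=0.439 (number of trials until the first success, k ≥ 1):
H(X) = 1.5619 nats

(In bits, this would be 2.2534 bits.)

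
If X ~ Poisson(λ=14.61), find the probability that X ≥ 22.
0.042347

We have X ~ Poisson(λ=14.61).

For discrete distributions, P(X ≥ 22) = 1 - P(X ≤ 21).

P(X ≤ 21) = 0.957653
P(X ≥ 22) = 1 - 0.957653 = 0.042347

So there's approximately a 4.2% chance that X is at least 22.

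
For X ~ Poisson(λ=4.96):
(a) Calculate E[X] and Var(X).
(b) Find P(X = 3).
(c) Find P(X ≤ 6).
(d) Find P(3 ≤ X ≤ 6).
(a) E[X] = 4.9600, Var(X) = 4.9600
(b) P(X = 3) = 0.142624
(c) P(X ≤ 6) = 0.768009
(d) P(3 ≤ X ≤ 6) = 0.639947

We have X ~ Poisson(λ=4.96).

(a) Moments:
E[X] = 4.9600
Var(X) = 4.9600
σ = √Var(X) = 2.2271

(b) Point probability using PMF:
P(X = 3) = 0.142624

(c) Cumulative probability using CDF:
P(X ≤ 6) = F(6) = 0.768009

(d) Range probability:
P(3 ≤ X ≤ 6) = P(X ≤ 6) - P(X ≤ 2)
                   = F(6) - F(2)
                   = 0.768009 - 0.128062
                   = 0.639947

This means approximately 64.0% of outcomes fall in the interval [3, 6].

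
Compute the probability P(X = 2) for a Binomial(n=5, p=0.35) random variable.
0.336416

We have X ~ Binomial(n=5, p=0.35).

For a Binomial distribution, the PMF gives us the probability of each outcome.

Using the PMF formula:
P(X = 2) = 0.336416

Rounded to 4 decimal places: 0.3364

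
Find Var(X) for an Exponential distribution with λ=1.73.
0.3341

We have X ~ Exponential(λ=1.73).

For an Exponential distribution with λ=1.73:
Var(X) = 0.3341

The variance measures the spread of the distribution around the mean.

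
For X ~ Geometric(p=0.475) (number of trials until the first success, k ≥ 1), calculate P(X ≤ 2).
0.724375

We have X ~ Geometric(p=0.475) (number of trials until the first success, k ≥ 1).

The CDF gives us P(X ≤ k).

Using the CDF:
P(X ≤ 2) = 0.724375

This means there's approximately a 72.4% chance that X is at most 2.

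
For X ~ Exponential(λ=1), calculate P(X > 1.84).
0.158817

We have X ~ Exponential(λ=1).

P(X > 1.84) = 1 - P(X ≤ 1.84)
                = 1 - F(1.84)
                = 1 - 0.841183
                = 0.158817

So there's approximately a 15.9% chance that X exceeds 1.84.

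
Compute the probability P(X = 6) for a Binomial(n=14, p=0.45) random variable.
0.208801

We have X ~ Binomial(n=14, p=0.45).

For a Binomial distribution, the PMF gives us the probability of each outcome.

Using the PMF formula:
P(X = 6) = 0.208801

Rounded to 4 decimal places: 0.2088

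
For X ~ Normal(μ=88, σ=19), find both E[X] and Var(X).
E[X] = 88.0000, Var(X) = 361.0000

We have X ~ Normal(μ=88, σ=19).

For a Normal distribution with μ=88, σ=19:

Expected value:
E[X] = 88.0000

Variance:
Var(X) = 361.0000

Standard deviation:
σ = √Var(X) = 19.0000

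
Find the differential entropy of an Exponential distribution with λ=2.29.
0.1714 nats

We have X ~ Exponential(λ=2.29).

The differential entropy measures the uncertainty or information content of the distribution.

For an Exponential distribution with λ=2.29:
h(X) = 0.1714 nats

(In bits, this would be 0.2473 bits.)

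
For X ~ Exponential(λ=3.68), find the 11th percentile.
0.0317

We have X ~ Exponential(λ=3.68).

We want to find x such that P(X ≤ x) = 0.11.

This is the 11th percentile, which means 11% of values fall below this point.

Using the inverse CDF (quantile function):
x = F⁻¹(0.11) = 0.0317

Verification: P(X ≤ 0.0317) = 0.11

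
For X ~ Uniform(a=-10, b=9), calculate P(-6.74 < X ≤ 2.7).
0.496842

We have X ~ Uniform(a=-10, b=9).

To find P(-6.74 < X ≤ 2.7), we use:
P(-6.74 < X ≤ 2.7) = P(X ≤ 2.7) - P(X ≤ -6.74)
                 = F(2.7) - F(-6.74)
                 = 0.668421 - 0.171579
                 = 0.496842

So there's approximately a 49.7% chance that X falls in this range.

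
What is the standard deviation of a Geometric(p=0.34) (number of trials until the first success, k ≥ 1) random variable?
2.3894

We have X ~ Geometric(p=0.34) (number of trials until the first success, k ≥ 1).

For a Geometric distribution with p=0.34 (number of trials until the first success, k ≥ 1):
σ = √Var(X) = 2.3894

The standard deviation is the square root of the variance.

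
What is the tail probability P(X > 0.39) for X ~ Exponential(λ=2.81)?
0.334239

We have X ~ Exponential(λ=2.81).

P(X > 0.39) = 1 - P(X ≤ 0.39)
                = 1 - F(0.39)
                = 1 - 0.665761
                = 0.334239

So there's approximately a 33.4% chance that X exceeds 0.39.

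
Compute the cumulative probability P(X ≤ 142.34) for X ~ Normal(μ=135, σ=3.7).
0.976360

We have X ~ Normal(μ=135, σ=3.7).

The CDF gives us P(X ≤ k).

Using the CDF:
P(X ≤ 142.34) = 0.976360

This means there's approximately a 97.6% chance that X is at most 142.34.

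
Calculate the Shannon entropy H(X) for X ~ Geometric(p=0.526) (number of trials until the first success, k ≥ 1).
1.3152 nats

We have X ~ Geometric(p=0.526) (number of trials until the first success, k ≥ 1).

The Shannon entropy measures the uncertainty or information content of the distribution.

For a Geometric distribution with p=0.526 (number of trials until the first success, k ≥ 1):
H(X) = 1.3152 nats

(In bits, this would be 1.8974 bits.)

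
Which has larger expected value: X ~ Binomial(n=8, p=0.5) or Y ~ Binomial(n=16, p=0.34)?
Y has larger mean (5.4400 > 4.0000)

Compute the expected value for each distribution:

X ~ Binomial(n=8, p=0.5):
E[X] = 4.0000

Y ~ Binomial(n=16, p=0.34):
E[Y] = 5.4400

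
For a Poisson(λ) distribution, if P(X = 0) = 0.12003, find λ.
λ = 2.1200

For a Poisson(λ) distribution, the PMF at 0 is:
P(X = 0) = λ^0 e^(-λ) / 0! = e^(-λ)

Given P(X = 0) = 0.12003:
e^(-λ) = 0.12003
-λ = ln(0.12003)
λ = -ln(0.12003) = 2.1200

Verification: e^(-2.1200) = 0.12003 ✓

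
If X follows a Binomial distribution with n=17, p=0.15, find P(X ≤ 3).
0.755614

We have X ~ Binomial(n=17, p=0.15).

The CDF gives us P(X ≤ k).

Using the CDF:
P(X ≤ 3) = 0.755614

This means there's approximately a 75.6% chance that X is at most 3.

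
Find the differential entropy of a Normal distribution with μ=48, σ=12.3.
3.9285 nats

We have X ~ Normal(μ=48, σ=12.3).

The differential entropy measures the uncertainty or information content of the distribution.

For a Normal distribution with μ=48, σ=12.3:
h(X) = 3.9285 nats

(In bits, this would be 5.6677 bits.)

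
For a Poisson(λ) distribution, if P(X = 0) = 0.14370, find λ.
λ = 1.9400

For a Poisson(λ) distribution, the PMF at 0 is:
P(X = 0) = λ^0 e^(-λ) / 0! = e^(-λ)

Given P(X = 0) = 0.14370:
e^(-λ) = 0.14370
-λ = ln(0.14370)
λ = -ln(0.14370) = 1.9400

Verification: e^(-1.9400) = 0.14370 ✓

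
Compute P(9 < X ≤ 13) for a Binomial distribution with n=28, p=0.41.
0.557073

We have X ~ Binomial(n=28, p=0.41).

To find P(9 < X ≤ 13), we use:
P(9 < X ≤ 13) = P(X ≤ 13) - P(X ≤ 9)
                 = F(13) - F(9)
                 = 0.782285 - 0.225212
                 = 0.557073

So there's approximately a 55.7% chance that X falls in this range.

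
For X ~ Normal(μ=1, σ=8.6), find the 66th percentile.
4.5472

We have X ~ Normal(μ=1, σ=8.6).

We want to find x such that P(X ≤ x) = 0.66.

This is the 66th percentile, which means 66% of values fall below this point.

Using the inverse CDF (quantile function):
x = F⁻¹(0.66) = 4.5472

Verification: P(X ≤ 4.5472) = 0.66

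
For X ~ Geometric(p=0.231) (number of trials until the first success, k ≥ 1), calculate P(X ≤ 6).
0.793196

We have X ~ Geometric(p=0.231) (number of trials until the first success, k ≥ 1).

The CDF gives us P(X ≤ k).

Using the CDF:
P(X ≤ 6) = 0.793196

This means there's approximately a 79.3% chance that X is at most 6.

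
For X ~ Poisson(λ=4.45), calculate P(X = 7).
0.080072

We have X ~ Poisson(λ=4.45).

For a Poisson distribution, the PMF gives us the probability of each outcome.

Using the PMF formula:
P(X = 7) = 0.080072

Rounded to 4 decimal places: 0.0801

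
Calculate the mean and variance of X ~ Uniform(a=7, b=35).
E[X] = 21.0000, Var(X) = 65.3333

We have X ~ Uniform(a=7, b=35).

For a Uniform distribution with a=7, b=35:

Expected value:
E[X] = 21.0000

Variance:
Var(X) = 65.3333

Standard deviation:
σ = √Var(X) = 8.0829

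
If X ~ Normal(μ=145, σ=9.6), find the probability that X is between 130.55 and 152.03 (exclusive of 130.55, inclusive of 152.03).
0.701869

We have X ~ Normal(μ=145, σ=9.6).

To find P(130.55 < X ≤ 152.03), we use:
P(130.55 < X ≤ 152.03) = P(X ≤ 152.03) - P(X ≤ 130.55)
                 = F(152.03) - F(130.55)
                 = 0.768005 - 0.066135
                 = 0.701869

So there's approximately a 70.2% chance that X falls in this range.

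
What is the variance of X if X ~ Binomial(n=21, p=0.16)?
2.8224

We have X ~ Binomial(n=21, p=0.16).

For a Binomial distribution with n=21, p=0.16:
Var(X) = 2.8224

The variance measures the spread of the distribution around the mean.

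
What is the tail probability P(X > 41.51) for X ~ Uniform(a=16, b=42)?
0.018846

We have X ~ Uniform(a=16, b=42).

P(X > 41.51) = 1 - P(X ≤ 41.51)
                = 1 - F(41.51)
                = 1 - 0.981154
                = 0.018846

So there's approximately a 1.9% chance that X exceeds 41.51.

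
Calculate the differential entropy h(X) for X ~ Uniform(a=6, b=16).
2.3026 nats

We have X ~ Uniform(a=6, b=16).

The differential entropy measures the uncertainty or information content of the distribution.

For a Uniform distribution with a=6, b=16:
h(X) = 2.3026 nats

(In bits, this would be 3.3219 bits.)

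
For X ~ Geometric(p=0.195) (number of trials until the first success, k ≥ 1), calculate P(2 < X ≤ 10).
0.533748

We have X ~ Geometric(p=0.195) (number of trials until the first success, k ≥ 1).

To find P(2 < X ≤ 10), we use:
P(2 < X ≤ 10) = P(X ≤ 10) - P(X ≤ 2)
                 = F(10) - F(2)
                 = 0.885723 - 0.351975
                 = 0.533748

So there's approximately a 53.4% chance that X falls in this range.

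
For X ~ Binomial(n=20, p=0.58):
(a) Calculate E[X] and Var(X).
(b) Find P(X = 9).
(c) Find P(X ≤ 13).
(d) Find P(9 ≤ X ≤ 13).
(a) E[X] = 11.6000, Var(X) = 4.8720
(b) P(X = 9) = 0.089495
(c) P(X ≤ 13) = 0.804088
(d) P(9 ≤ X ≤ 13) = 0.723097

We have X ~ Binomial(n=20, p=0.58).

(a) Moments:
E[X] = 11.6000
Var(X) = 4.8720
σ = √Var(X) = 2.2073

(b) Point probability using PMF:
P(X = 9) = 0.089495

(c) Cumulative probability using CDF:
P(X ≤ 13) = F(13) = 0.804088

(d) Range probability:
P(9 ≤ X ≤ 13) = P(X ≤ 13) - P(X ≤ 8)
                   = F(13) - F(8)
                   = 0.804088 - 0.080992
                   = 0.723097

This means approximately 72.3% of outcomes fall in the interval [9, 13].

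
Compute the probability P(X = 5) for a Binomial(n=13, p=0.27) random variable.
0.148929

We have X ~ Binomial(n=13, p=0.27).

For a Binomial distribution, the PMF gives us the probability of each outcome.

Using the PMF formula:
P(X = 5) = 0.148929

Rounded to 4 decimal places: 0.1489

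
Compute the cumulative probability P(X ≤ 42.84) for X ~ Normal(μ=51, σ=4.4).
0.031831

We have X ~ Normal(μ=51, σ=4.4).

The CDF gives us P(X ≤ k).

Using the CDF:
P(X ≤ 42.84) = 0.031831

This means there's approximately a 3.2% chance that X is at most 42.84.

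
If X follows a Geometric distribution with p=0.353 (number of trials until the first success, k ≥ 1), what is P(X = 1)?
0.353000

We have X ~ Geometric(p=0.353) (number of trials until the first success, k ≥ 1).

For a Geometric distribution, the PMF gives us the probability of each outcome.

Using the PMF formula:
P(X = 1) = 0.353000

Rounded to 4 decimal places: 0.3530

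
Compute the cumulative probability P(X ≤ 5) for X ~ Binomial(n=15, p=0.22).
0.909537

We have X ~ Binomial(n=15, p=0.22).

The CDF gives us P(X ≤ k).

Using the CDF:
P(X ≤ 5) = 0.909537

This means there's approximately a 91.0% chance that X is at most 5.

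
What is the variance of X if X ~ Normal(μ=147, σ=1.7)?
2.8900

We have X ~ Normal(μ=147, σ=1.7).

For a Normal distribution with μ=147, σ=1.7:
Var(X) = 2.8900

The variance measures the spread of the distribution around the mean.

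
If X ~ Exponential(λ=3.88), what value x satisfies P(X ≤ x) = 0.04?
0.0105

We have X ~ Exponential(λ=3.88).

We want to find x such that P(X ≤ x) = 0.04.

This is the 4th percentile, which means 4% of values fall below this point.

Using the inverse CDF (quantile function):
x = F⁻¹(0.04) = 0.0105

Verification: P(X ≤ 0.0105) = 0.04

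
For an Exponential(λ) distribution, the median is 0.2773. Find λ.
λ = 2.4996

For X ~ Exponential(λ), the CDF is F(x) = 1 - e^(-λx).
The median m satisfies F(m) = 0.5:
1 - e^(-λm) = 0.5
e^(-λm) = 0.5
λm = ln(2)
m = ln(2) / λ

Given m = 0.2773:
λ = ln(2) / 0.2773 = 0.693147 / 0.2773 = 2.4996

Verification: ln(2) / 2.4996 = 0.2773 ✓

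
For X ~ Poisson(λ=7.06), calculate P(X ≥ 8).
0.410226

We have X ~ Poisson(λ=7.06).

For discrete distributions, P(X ≥ 8) = 1 - P(X ≤ 7).

P(X ≤ 7) = 0.589774
P(X ≥ 8) = 1 - 0.589774 = 0.410226

So there's approximately a 41.0% chance that X is at least 8.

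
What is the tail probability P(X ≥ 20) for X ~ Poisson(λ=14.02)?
0.077325

We have X ~ Poisson(λ=14.02).

For discrete distributions, P(X ≥ 20) = 1 - P(X ≤ 19).

P(X ≤ 19) = 0.922675
P(X ≥ 20) = 1 - 0.922675 = 0.077325

So there's approximately a 7.7% chance that X is at least 20.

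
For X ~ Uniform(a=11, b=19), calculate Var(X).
5.3333

We have X ~ Uniform(a=11, b=19).

For a Uniform distribution with a=11, b=19:
Var(X) = 5.3333

The variance measures the spread of the distribution around the mean.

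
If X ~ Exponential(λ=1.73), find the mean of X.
0.5780

We have X ~ Exponential(λ=1.73).

For an Exponential distribution with λ=1.73:
E[X] = 0.5780

This is the expected (average) value of X.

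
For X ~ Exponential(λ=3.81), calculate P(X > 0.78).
0.051211

We have X ~ Exponential(λ=3.81).

P(X > 0.78) = 1 - P(X ≤ 0.78)
                = 1 - F(0.78)
                = 1 - 0.948789
                = 0.051211

So there's approximately a 5.1% chance that X exceeds 0.78.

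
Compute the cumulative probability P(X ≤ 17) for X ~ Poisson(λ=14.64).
0.778594

We have X ~ Poisson(λ=14.64).

The CDF gives us P(X ≤ k).

Using the CDF:
P(X ≤ 17) = 0.778594

This means there's approximately a 77.9% chance that X is at most 17.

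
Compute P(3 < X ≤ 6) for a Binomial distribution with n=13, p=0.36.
0.599666

We have X ~ Binomial(n=13, p=0.36).

To find P(3 < X ≤ 6), we use:
P(3 < X ≤ 6) = P(X ≤ 6) - P(X ≤ 3)
                 = F(6) - F(3)
                 = 0.853220 - 0.253554
                 = 0.599666

So there's approximately a 60.0% chance that X falls in this range.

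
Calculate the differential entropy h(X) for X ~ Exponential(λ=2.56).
0.0600 nats

We have X ~ Exponential(λ=2.56).

The differential entropy measures the uncertainty or information content of the distribution.

For an Exponential distribution with λ=2.56:
h(X) = 0.0600 nats

(In bits, this would be 0.0866 bits.)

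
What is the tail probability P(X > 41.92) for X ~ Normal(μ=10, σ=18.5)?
0.042227

We have X ~ Normal(μ=10, σ=18.5).

P(X > 41.92) = 1 - P(X ≤ 41.92)
                = 1 - F(41.92)
                = 1 - 0.957773
                = 0.042227

So there's approximately a 4.2% chance that X exceeds 41.92.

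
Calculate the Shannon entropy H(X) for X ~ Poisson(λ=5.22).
2.2269 nats

We have X ~ Poisson(λ=5.22).

The Shannon entropy measures the uncertainty or information content of the distribution.

For a Poisson distribution with λ=5.22:
H(X) = 2.2269 nats

(In bits, this would be 3.2127 bits.)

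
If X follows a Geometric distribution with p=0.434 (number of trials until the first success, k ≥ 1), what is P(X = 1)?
0.434000

We have X ~ Geometric(p=0.434) (number of trials until the first success, k ≥ 1).

For a Geometric distribution, the PMF gives us the probability of each outcome.

Using the PMF formula:
P(X = 1) = 0.434000

Rounded to 4 decimal places: 0.4340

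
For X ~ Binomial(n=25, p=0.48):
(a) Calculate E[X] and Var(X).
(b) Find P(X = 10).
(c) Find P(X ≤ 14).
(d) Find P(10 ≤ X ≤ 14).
(a) E[X] = 12.0000, Var(X) = 6.2400
(b) P(X = 10) = 0.116639
(c) P(X ≤ 14) = 0.841504
(d) P(10 ≤ X ≤ 14) = 0.682998

We have X ~ Binomial(n=25, p=0.48).

(a) Moments:
E[X] = 12.0000
Var(X) = 6.2400
σ = √Var(X) = 2.4980

(b) Point probability using PMF:
P(X = 10) = 0.116639

(c) Cumulative probability using CDF:
P(X ≤ 14) = F(14) = 0.841504

(d) Range probability:
P(10 ≤ X ≤ 14) = P(X ≤ 14) - P(X ≤ 9)
                   = F(14) - F(9)
                   = 0.841504 - 0.158506
                   = 0.682998

This means approximately 68.3% of outcomes fall in the interval [10, 14].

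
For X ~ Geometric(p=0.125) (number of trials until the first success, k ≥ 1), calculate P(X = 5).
0.073273

We have X ~ Geometric(p=0.125) (number of trials until the first success, k ≥ 1).

For a Geometric distribution, the PMF gives us the probability of each outcome.

Using the PMF formula:
P(X = 5) = 0.073273

Rounded to 4 decimal places: 0.0733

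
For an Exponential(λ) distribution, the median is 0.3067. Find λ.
λ = 2.2600

For X ~ Exponential(λ), the CDF is F(x) = 1 - e^(-λx).
The median m satisfies F(m) = 0.5:
1 - e^(-λm) = 0.5
e^(-λm) = 0.5
λm = ln(2)
m = ln(2) / λ

Given m = 0.3067:
λ = ln(2) / 0.3067 = 0.693147 / 0.3067 = 2.2600

Verification: ln(2) / 2.2600 = 0.3067 ✓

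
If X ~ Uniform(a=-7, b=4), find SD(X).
3.1754

We have X ~ Uniform(a=-7, b=4).

For a Uniform distribution with a=-7, b=4:
σ = √Var(X) = 3.1754

The standard deviation is the square root of the variance.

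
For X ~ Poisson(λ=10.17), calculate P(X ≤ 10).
0.561781

We have X ~ Poisson(λ=10.17).

The CDF gives us P(X ≤ k).

Using the CDF:
P(X ≤ 10) = 0.561781

This means there's approximately a 56.2% chance that X is at most 10.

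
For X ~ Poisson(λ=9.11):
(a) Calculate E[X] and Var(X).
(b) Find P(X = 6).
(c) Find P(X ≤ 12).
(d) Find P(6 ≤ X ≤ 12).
(a) E[X] = 9.1100, Var(X) = 9.1100
(b) P(X = 6) = 0.087772
(c) P(X ≤ 12) = 0.867623
(d) P(6 ≤ X ≤ 12) = 0.758451

We have X ~ Poisson(λ=9.11).

(a) Moments:
E[X] = 9.1100
Var(X) = 9.1100
σ = √Var(X) = 3.0183

(b) Point probability using PMF:
P(X = 6) = 0.087772

(c) Cumulative probability using CDF:
P(X ≤ 12) = F(12) = 0.867623

(d) Range probability:
P(6 ≤ X ≤ 12) = P(X ≤ 12) - P(X ≤ 5)
                   = F(12) - F(5)
                   = 0.867623 - 0.109172
                   = 0.758451

This means approximately 75.8% of outcomes fall in the interval [6, 12].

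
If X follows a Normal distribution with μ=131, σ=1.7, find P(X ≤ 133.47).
0.926880

We have X ~ Normal(μ=131, σ=1.7).

The CDF gives us P(X ≤ k).

Using the CDF:
P(X ≤ 133.47) = 0.926880

This means there's approximately a 92.7% chance that X is at most 133.47.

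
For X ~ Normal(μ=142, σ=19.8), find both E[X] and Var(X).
E[X] = 142.0000, Var(X) = 392.0400

We have X ~ Normal(μ=142, σ=19.8).

For a Normal distribution with μ=142, σ=19.8:

Expected value:
E[X] = 142.0000

Variance:
Var(X) = 392.0400

Standard deviation:
σ = √Var(X) = 19.8000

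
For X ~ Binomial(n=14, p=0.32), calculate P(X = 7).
0.079279

We have X ~ Binomial(n=14, p=0.32).

For a Binomial distribution, the PMF gives us the probability of each outcome.

Using the PMF formula:
P(X = 7) = 0.079279

Rounded to 4 decimal places: 0.0793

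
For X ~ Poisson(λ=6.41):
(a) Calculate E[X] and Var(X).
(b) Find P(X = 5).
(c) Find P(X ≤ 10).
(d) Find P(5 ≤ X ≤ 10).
(a) E[X] = 6.4100, Var(X) = 6.4100
(b) P(X = 5) = 0.148348
(c) P(X ≤ 10) = 0.938060
(d) P(5 ≤ X ≤ 10) = 0.704149

We have X ~ Poisson(λ=6.41).

(a) Moments:
E[X] = 6.4100
Var(X) = 6.4100
σ = √Var(X) = 2.5318

(b) Point probability using PMF:
P(X = 5) = 0.148348

(c) Cumulative probability using CDF:
P(X ≤ 10) = F(10) = 0.938060

(d) Range probability:
P(5 ≤ X ≤ 10) = P(X ≤ 10) - P(X ≤ 4)
                   = F(10) - F(4)
                   = 0.938060 - 0.233911
                   = 0.704149

This means approximately 70.4% of outcomes fall in the interval [5, 10].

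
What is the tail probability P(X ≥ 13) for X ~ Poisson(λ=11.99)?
0.422891

We have X ~ Poisson(λ=11.99).

For discrete distributions, P(X ≥ 13) = 1 - P(X ≤ 12).

P(X ≤ 12) = 0.577109
P(X ≥ 13) = 1 - 0.577109 = 0.422891

So there's approximately a 42.3% chance that X is at least 13.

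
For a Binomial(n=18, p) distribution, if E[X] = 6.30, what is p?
p = 0.35

For a Binomial(n, p) distribution:
E[X] = n × p

Given n = 18 and E[X] = 6.30:
6.30 = 18 × p
p = 6.30 / 18 = 0.35

Verification: Binomial(18, 0.35) has E[X] = 6.30 ✓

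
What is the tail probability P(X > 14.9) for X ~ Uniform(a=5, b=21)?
0.381250

We have X ~ Uniform(a=5, b=21).

P(X > 14.9) = 1 - P(X ≤ 14.9)
                = 1 - F(14.9)
                = 1 - 0.618750
                = 0.381250

So there's approximately a 38.1% chance that X exceeds 14.9.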